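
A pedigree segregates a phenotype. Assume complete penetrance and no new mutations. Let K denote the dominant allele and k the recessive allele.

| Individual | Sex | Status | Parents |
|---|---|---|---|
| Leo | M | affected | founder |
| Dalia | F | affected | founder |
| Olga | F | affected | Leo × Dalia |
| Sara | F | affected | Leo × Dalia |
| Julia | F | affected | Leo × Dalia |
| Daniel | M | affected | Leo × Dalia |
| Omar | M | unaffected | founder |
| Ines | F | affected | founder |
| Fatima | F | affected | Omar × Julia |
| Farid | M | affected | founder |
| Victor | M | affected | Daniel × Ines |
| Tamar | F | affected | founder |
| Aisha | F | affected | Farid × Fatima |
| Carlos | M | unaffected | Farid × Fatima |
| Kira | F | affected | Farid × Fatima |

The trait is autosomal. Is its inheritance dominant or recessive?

Farid and Fatima are both affected yet have an unaffected child Carlos. Under a recessive model two affected parents are homozygous and every child would be affected, so the trait cannot be recessive.

dominant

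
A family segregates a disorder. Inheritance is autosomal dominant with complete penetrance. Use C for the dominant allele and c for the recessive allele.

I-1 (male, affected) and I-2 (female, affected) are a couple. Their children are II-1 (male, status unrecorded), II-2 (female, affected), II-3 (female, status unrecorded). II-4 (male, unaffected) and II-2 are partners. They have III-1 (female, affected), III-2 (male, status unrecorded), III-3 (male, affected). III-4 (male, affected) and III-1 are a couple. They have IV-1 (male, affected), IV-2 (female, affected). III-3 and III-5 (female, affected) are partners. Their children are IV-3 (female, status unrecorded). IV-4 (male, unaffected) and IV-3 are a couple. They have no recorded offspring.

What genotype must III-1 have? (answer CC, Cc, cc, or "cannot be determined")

Cc

From phenotype alone, III-1 is CC or Cc.
III-1 is affected so carries C and received c from II-4 (cc), so III-1 is Cc.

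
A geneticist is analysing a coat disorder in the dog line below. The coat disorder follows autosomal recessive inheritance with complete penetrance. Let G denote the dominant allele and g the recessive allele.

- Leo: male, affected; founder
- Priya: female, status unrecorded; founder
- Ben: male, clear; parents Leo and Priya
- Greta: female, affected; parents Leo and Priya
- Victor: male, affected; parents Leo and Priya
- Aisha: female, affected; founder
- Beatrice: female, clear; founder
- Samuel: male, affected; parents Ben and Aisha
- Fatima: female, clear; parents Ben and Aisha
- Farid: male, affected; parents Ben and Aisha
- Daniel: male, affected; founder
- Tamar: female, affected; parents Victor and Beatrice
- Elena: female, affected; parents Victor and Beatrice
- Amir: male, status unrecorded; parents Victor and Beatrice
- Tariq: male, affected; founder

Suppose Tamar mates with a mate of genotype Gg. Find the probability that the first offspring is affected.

1/2

Tamar is affected, so Tamar is gg.
The cross gives 1/2 Gg : 1/2 gg, so P(offspring is affected) = 1/2.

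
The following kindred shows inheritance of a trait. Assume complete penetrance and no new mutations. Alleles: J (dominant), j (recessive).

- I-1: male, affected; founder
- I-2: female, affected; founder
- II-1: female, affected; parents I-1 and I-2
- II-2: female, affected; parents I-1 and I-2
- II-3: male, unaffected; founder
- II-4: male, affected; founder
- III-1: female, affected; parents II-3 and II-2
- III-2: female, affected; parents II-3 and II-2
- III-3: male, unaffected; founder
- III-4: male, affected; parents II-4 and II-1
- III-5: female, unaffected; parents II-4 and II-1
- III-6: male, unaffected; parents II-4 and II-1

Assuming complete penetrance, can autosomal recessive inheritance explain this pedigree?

Under autosomal recessive, III-5 (unaffected, female) cannot arise from II-4 (affected) × II-1 (affected).

No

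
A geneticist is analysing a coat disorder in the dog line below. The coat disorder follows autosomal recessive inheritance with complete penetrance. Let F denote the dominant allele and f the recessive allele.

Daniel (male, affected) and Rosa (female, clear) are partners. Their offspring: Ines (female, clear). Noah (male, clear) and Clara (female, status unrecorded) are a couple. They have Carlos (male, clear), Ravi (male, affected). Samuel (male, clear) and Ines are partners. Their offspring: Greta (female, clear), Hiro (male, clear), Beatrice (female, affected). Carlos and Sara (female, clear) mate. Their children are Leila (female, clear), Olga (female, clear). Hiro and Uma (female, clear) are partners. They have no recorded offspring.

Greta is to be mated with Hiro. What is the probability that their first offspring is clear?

8/9

Samuel is clear so carries F and passed f to Beatrice (ff), so Samuel is Ff.
Ines is clear so carries F and received f from Daniel (ff), so Ines is Ff.
Greta is a clear offspring of Samuel (Ff) × Ines (Ff), whose cross gives 1/4 FF : 1/2 Ff : 1/4 ff; conditioning on being clear, Greta is FF with probability 1/3, Ff with probability 2/3.
Hiro is a clear offspring of Samuel (Ff) × Ines (Ff), whose cross gives 1/4 FF : 1/2 Ff : 1/4 ff; conditioning on being clear, Hiro is FF with probability 1/3, Ff with probability 2/3.
Summing over parental genotype combinations, P(offspring is clear) = 1/9·1 + 2/9·1 + 2/9·1 + 4/9·3/4 = 8/9.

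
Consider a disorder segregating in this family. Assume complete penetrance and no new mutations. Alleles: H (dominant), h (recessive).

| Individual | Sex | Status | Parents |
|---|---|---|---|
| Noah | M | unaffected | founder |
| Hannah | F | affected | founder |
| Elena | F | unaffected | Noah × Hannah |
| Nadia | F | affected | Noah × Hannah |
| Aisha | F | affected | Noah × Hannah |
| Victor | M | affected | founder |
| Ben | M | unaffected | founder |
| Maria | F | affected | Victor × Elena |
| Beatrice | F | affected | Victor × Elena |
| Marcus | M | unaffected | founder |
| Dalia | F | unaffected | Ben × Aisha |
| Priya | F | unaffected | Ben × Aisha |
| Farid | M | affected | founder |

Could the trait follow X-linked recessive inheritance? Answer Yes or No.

Under X-linked recessive, Nadia (affected, female) cannot arise from Noah (unaffected) × Hannah (affected).

No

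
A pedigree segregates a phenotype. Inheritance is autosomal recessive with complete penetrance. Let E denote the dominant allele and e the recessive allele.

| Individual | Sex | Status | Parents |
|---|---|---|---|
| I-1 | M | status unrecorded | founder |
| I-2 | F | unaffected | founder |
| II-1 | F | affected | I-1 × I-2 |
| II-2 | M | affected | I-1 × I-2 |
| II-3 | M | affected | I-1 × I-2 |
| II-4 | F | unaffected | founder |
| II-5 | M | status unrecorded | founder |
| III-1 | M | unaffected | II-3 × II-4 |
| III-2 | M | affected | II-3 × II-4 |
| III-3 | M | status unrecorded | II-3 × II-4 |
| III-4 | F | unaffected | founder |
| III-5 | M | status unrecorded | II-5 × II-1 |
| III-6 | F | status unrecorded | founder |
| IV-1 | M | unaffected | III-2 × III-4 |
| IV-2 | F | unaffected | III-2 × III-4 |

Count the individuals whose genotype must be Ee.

Obligate heterozygotes: I-2 is unaffected so carries E and passed e to II-1 (ee), so I-2 is Ee; II-4 is unaffected so carries E and passed e to III-2 (ee), so II-4 is Ee; III-1 is unaffected so carries E and received e from II-3 (ee), so III-1 is Ee; IV-1 is unaffected so carries E and received e from III-2 (ee), so IV-1 is Ee; IV-2 is unaffected so carries E and received e from III-2 (ee), so IV-2 is Ee.
Every other individual is either homozygous by phenotype or has at least one consistent homozygous assignment, so the count is 5.

5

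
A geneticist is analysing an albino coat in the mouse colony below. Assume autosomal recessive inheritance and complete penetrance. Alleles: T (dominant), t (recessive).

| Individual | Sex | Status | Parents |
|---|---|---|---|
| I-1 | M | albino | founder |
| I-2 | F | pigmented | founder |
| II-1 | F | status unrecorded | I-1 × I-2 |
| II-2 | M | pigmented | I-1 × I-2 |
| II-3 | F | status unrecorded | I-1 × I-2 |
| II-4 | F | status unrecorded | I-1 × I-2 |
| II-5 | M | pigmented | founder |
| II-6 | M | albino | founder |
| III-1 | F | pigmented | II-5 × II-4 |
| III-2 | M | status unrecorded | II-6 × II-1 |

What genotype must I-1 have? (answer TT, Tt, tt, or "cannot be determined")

tt

I-1 is albino, so I-1 is tt.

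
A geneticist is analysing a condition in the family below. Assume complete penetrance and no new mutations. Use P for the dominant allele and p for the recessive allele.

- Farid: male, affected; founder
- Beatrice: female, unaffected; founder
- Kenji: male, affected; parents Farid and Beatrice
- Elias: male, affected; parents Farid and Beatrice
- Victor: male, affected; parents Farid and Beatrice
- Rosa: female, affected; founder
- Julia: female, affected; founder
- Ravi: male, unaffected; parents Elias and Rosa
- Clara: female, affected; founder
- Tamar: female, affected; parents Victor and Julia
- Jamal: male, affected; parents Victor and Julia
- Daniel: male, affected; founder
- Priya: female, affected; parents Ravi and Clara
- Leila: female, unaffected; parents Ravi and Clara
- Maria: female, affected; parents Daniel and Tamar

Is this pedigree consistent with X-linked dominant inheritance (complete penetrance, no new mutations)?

Under X-linked dominant, Kenji (affected, male) cannot arise from Farid (affected) × Beatrice (unaffected).

No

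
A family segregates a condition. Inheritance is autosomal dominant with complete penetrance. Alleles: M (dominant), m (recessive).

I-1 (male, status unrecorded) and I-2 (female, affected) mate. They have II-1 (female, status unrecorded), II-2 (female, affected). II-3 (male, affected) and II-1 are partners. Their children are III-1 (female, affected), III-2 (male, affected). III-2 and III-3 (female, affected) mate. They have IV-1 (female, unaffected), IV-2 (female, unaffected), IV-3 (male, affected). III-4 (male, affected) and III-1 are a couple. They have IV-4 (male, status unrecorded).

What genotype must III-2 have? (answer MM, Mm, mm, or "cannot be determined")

From phenotype alone, III-2 is MM or Mm.
III-2 is affected so carries M and passed m to IV-1 (mm), so III-2 is Mm.

Mm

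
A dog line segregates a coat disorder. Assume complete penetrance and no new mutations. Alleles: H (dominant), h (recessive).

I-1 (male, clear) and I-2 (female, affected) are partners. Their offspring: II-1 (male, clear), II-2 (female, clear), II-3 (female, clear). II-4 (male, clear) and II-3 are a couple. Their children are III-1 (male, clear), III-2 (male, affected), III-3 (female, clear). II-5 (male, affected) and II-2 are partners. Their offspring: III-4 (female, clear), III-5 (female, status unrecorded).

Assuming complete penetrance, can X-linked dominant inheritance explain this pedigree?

Under X-linked dominant, III-2 (affected, male) cannot arise from II-4 (clear) × II-3 (clear).

No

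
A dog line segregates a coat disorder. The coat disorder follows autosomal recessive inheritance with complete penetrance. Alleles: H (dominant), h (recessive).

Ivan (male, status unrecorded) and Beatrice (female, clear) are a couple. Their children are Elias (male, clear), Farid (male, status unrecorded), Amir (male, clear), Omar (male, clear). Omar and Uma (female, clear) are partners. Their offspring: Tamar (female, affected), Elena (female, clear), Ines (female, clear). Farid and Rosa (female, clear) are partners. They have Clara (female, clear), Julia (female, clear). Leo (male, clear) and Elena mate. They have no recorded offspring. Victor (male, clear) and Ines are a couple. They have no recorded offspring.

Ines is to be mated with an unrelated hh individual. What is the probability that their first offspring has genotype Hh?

Omar is clear so carries H and passed h to Tamar (hh), so Omar is Hh.
Uma is clear so carries H and passed h to Tamar (hh), so Uma is Hh.
Ines is a clear offspring of Omar (Hh) × Uma (Hh), whose cross gives 1/4 HH : 1/2 Hh : 1/4 hh; conditioning on being clear, Ines is HH with probability 1/3, Hh with probability 2/3.
Summing over parental genotype combinations, P(offspring has genotype Hh) = 1/3·1 + 2/3·1/2 = 2/3.

2/3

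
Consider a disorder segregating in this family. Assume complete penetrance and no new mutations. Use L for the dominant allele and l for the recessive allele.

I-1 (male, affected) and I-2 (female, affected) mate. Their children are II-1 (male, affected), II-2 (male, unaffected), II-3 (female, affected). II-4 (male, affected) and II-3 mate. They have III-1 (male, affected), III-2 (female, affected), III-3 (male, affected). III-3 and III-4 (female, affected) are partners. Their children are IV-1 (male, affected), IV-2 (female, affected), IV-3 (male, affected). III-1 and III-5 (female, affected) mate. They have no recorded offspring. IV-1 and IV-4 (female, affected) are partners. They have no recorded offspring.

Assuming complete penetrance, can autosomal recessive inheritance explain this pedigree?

No

Under autosomal recessive, II-2 (unaffected, male) cannot arise from I-1 (affected) × I-2 (affected).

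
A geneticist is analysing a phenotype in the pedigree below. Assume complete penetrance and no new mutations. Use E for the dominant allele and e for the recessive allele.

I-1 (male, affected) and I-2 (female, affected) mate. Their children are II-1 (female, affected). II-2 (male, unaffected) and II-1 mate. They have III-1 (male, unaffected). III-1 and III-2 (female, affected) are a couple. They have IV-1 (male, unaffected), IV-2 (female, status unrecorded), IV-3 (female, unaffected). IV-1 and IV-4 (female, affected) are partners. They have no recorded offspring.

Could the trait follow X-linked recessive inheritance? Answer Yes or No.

Under X-linked recessive, III-1 (unaffected, male) cannot arise from II-2 (unaffected) × II-1 (affected).

No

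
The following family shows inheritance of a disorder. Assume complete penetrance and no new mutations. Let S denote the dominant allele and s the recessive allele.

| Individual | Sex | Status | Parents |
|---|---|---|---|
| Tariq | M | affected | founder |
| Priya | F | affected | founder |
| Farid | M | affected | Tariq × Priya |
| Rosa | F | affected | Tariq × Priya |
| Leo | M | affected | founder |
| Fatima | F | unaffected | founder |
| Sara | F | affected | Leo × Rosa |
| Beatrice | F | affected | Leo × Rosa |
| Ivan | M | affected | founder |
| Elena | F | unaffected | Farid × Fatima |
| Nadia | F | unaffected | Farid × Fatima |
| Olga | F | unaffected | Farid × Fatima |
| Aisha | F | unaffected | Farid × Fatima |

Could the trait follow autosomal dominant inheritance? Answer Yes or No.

Yes

A consistent assignment under autosomal dominant exists: Tariq SS, Priya Ss, Farid Ss, Rosa SS, Leo SS, Fatima ss, Sara SS, Beatrice SS, Ivan SS, Elena ss, Nadia ss, Olga ss, Aisha ss.
In this assignment every recorded phenotype matches its genotype and every non-founder's genotype is obtainable from its parents' genotypes, so the pedigree is consistent.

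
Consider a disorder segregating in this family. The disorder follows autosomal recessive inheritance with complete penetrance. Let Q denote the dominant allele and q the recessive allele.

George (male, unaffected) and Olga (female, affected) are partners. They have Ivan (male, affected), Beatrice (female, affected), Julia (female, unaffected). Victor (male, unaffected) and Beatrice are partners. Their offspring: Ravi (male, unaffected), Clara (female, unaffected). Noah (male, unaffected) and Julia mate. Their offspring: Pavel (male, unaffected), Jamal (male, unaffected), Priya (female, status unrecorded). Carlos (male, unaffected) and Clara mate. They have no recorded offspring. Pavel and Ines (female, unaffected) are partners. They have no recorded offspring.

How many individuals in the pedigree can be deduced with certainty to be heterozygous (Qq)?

Obligate heterozygotes: George is unaffected so carries Q and passed q to Ivan (qq), so George is Qq; Julia is unaffected so carries Q and received q from Olga (qq), so Julia is Qq; Ravi is unaffected so carries Q and received q from Beatrice (qq), so Ravi is Qq; Clara is unaffected so carries Q and received q from Beatrice (qq), so Clara is Qq.
Every other individual is either homozygous by phenotype or has at least one consistent homozygous assignment, so the count is 4.

4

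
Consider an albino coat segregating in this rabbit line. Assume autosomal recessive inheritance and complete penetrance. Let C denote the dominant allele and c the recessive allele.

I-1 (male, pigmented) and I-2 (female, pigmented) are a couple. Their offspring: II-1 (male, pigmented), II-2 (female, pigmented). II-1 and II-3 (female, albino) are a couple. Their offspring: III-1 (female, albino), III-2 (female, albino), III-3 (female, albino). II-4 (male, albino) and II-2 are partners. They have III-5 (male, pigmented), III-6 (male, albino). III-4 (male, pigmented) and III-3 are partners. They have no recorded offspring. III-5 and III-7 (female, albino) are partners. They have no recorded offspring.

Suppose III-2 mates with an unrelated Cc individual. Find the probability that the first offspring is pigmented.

III-2 is albino, so III-2 is cc.
The cross gives 1/2 Cc : 1/2 cc, so P(offspring is pigmented) = 1/2.

1/2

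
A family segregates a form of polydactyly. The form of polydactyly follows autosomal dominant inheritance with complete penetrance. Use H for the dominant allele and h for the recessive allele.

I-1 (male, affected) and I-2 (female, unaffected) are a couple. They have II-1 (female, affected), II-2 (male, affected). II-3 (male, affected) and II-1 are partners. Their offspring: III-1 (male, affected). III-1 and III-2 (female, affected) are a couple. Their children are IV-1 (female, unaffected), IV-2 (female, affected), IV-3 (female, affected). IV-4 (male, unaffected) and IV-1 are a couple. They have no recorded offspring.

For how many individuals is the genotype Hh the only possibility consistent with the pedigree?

Obligate heterozygotes: II-1 is affected so carries H and received h from I-2 (hh), so II-1 is Hh; II-2 is affected so carries H and received h from I-2 (hh), so II-2 is Hh; III-1 is affected so carries H and passed h to IV-1 (hh), so III-1 is Hh; III-2 is affected so carries H and passed h to IV-1 (hh), so III-2 is Hh.
Every other individual is either homozygous by phenotype or has at least one consistent homozygous assignment, so the count is 4.

4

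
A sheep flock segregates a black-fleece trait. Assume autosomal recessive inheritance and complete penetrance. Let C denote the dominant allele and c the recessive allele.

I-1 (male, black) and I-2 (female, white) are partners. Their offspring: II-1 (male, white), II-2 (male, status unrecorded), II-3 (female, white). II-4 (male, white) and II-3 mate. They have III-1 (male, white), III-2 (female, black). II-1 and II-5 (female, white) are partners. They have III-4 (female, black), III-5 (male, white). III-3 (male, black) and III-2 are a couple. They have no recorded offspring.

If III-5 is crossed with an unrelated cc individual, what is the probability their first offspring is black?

1/3

II-1 is white so carries C and received c from I-1 (cc), so II-1 is Cc.
II-5 is white so carries C and passed c to III-4 (cc), so II-5 is Cc.
III-5 is a white offspring of II-1 (Cc) × II-5 (Cc), whose cross gives 1/4 CC : 1/2 Cc : 1/4 cc; conditioning on being white, III-5 is CC with probability 1/3, Cc with probability 2/3.
Summing over parental genotype combinations, P(offspring is black) = 2/3·1/2 = 1/3.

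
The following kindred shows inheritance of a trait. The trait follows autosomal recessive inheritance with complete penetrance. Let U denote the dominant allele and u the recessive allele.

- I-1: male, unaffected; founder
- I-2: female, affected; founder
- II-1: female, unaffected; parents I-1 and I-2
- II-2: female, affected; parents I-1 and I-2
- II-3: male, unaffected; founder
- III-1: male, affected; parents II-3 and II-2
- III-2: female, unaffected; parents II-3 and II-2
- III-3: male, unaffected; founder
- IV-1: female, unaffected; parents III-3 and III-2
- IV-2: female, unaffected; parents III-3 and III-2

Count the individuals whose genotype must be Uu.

4

Obligate heterozygotes: I-1 is unaffected so carries U and passed u to II-2 (uu), so I-1 is Uu; II-1 is unaffected so carries U and received u from I-2 (uu), so II-1 is Uu; II-3 is unaffected so carries U and passed u to III-1 (uu), so II-3 is Uu; III-2 is unaffected so carries U and received u from II-2 (uu), so III-2 is Uu.
Every other individual is either homozygous by phenotype or has at least one consistent homozygous assignment, so the count is 4.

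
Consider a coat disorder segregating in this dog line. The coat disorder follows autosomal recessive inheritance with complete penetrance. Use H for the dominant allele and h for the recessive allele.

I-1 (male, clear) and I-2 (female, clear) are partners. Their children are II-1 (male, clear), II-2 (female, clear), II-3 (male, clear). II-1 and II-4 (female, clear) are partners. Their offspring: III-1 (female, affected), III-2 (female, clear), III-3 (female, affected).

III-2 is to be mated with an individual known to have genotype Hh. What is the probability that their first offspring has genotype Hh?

II-1 is clear so carries H and passed h to III-1 (hh), so II-1 is Hh.
II-4 is clear so carries H and passed h to III-1 (hh), so II-4 is Hh.
III-2 is a clear offspring of II-1 (Hh) × II-4 (Hh), whose cross gives 1/4 HH : 1/2 Hh : 1/4 hh; conditioning on being clear, III-2 is HH with probability 1/3, Hh with probability 2/3.
Summing over parental genotype combinations, P(offspring has genotype Hh) = 1/3·1/2 + 2/3·1/2 = 1/2.

1/2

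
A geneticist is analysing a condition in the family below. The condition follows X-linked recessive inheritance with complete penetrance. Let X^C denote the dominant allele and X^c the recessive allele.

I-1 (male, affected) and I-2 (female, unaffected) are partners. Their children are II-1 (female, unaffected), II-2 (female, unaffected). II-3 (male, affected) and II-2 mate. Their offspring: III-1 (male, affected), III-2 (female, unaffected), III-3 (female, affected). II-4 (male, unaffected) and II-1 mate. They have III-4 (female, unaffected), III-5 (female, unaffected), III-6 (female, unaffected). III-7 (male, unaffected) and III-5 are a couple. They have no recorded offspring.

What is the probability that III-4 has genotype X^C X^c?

1/2

II-4 is unaffected, so II-4 is X^C Y.
II-1 is unaffected so carries C and received c from I-1 (X^c Y), so II-1 is X^C X^c.
Their cross gives offspring ratios 1/2 X^C X^C : 1/2 X^C X^c. Conditioning on III-4 being unaffected, P(X^C X^c) = 1/2 / 1 = 1/2.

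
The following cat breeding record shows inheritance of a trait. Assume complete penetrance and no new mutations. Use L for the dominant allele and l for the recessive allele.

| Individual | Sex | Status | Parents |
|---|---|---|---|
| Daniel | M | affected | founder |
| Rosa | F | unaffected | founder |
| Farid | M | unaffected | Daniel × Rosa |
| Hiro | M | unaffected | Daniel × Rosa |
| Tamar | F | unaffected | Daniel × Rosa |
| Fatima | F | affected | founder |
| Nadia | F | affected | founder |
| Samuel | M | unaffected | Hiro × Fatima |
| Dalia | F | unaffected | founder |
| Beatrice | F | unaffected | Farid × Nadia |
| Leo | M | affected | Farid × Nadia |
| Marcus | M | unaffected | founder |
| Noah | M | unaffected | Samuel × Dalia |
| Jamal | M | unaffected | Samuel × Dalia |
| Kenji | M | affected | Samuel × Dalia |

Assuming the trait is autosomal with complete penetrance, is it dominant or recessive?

Samuel and Dalia are both unaffected yet have an affected child Kenji. Under dominance, an affected child requires at least one affected parent, so the trait cannot be dominant.

recessive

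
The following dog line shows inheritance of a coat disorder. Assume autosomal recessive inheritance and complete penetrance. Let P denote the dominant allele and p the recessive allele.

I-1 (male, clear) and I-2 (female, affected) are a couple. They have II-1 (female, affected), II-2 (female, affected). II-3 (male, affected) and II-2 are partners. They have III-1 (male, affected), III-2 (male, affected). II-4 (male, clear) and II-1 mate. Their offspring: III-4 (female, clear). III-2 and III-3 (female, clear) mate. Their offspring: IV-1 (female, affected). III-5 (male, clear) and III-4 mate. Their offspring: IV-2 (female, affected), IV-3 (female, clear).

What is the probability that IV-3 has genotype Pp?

2/3

III-5 is clear so carries P and passed p to IV-2 (pp), so III-5 is Pp.
III-4 is clear so carries P and received p from II-1 (pp), so III-4 is Pp.
Their cross gives offspring ratios 1/4 PP : 1/2 Pp : 1/4 pp. Conditioning on IV-3 being clear, P(Pp) = 1/2 / 3/4 = 2/3.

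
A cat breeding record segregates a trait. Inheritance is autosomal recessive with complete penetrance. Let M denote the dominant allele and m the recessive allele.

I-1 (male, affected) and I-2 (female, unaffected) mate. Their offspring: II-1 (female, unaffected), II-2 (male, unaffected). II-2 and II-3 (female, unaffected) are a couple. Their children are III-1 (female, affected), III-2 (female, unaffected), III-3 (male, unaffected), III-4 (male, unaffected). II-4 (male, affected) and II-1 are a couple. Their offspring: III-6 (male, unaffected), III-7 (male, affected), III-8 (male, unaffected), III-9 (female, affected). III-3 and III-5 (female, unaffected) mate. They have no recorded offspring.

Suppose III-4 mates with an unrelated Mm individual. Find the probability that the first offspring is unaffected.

II-2 is unaffected so carries M and received m from I-1 (mm), so II-2 is Mm.
II-3 is unaffected so carries M and passed m to III-1 (mm), so II-3 is Mm.
III-4 is an unaffected offspring of II-2 (Mm) × II-3 (Mm), whose cross gives 1/4 MM : 1/2 Mm : 1/4 mm; conditioning on being unaffected, III-4 is MM with probability 1/3, Mm with probability 2/3.
Summing over parental genotype combinations, P(offspring is unaffected) = 1/3·1 + 2/3·3/4 = 5/6.

5/6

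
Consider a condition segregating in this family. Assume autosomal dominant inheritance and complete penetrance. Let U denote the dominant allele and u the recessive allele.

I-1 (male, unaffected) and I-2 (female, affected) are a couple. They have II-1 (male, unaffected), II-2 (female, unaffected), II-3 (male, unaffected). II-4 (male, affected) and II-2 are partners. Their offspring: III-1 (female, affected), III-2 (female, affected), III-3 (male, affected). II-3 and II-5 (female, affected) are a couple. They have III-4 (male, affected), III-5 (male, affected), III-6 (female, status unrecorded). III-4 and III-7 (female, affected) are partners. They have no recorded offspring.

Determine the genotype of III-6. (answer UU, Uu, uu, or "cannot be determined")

cannot be determined

III-6's phenotype is unrecorded, and no parent or child forces a single allele at both positions; consistent genotype assignments exist with III-6 as Uu or uu.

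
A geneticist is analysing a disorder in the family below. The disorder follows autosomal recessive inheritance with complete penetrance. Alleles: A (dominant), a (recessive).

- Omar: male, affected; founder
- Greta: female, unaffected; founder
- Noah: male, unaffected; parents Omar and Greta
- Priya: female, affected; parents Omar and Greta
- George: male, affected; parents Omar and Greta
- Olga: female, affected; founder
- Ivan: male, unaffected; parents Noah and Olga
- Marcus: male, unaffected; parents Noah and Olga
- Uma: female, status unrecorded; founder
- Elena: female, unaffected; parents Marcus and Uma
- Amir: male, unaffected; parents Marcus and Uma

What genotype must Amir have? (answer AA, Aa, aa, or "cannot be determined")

Amir's phenotype allows AA or Aa, and no parent or child forces a single allele at both positions; consistent genotype assignments exist with Amir as AA or Aa.

cannot be determined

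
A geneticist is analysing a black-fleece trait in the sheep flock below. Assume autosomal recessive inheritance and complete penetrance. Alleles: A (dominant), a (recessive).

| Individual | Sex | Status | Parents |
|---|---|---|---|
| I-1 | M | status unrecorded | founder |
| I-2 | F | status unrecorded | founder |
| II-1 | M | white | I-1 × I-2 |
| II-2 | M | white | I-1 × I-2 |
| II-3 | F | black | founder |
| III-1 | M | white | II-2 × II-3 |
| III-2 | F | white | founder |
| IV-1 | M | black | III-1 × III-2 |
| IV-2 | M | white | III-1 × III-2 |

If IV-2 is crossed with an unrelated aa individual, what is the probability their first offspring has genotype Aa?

2/3

III-1 is white so carries A and received a from II-3 (aa), so III-1 is Aa.
III-2 is white so carries A and passed a to IV-1 (aa), so III-2 is Aa.
IV-2 is a white offspring of III-1 (Aa) × III-2 (Aa), whose cross gives 1/4 AA : 1/2 Aa : 1/4 aa; conditioning on being white, IV-2 is AA with probability 1/3, Aa with probability 2/3.
Summing over parental genotype combinations, P(offspring has genotype Aa) = 1/3·1 + 2/3·1/2 = 2/3.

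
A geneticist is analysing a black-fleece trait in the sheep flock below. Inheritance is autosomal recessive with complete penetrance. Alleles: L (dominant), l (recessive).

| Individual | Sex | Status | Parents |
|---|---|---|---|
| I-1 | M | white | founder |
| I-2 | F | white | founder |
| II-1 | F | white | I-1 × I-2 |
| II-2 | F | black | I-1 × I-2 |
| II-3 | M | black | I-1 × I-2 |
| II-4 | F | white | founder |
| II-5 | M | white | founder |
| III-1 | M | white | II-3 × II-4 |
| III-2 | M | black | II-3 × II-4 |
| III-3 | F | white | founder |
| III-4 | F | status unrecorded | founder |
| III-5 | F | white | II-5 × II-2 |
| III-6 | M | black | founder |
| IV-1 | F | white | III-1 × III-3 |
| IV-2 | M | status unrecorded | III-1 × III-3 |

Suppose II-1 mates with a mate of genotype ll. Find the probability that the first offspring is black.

1/3

I-1 is white so carries L and passed l to II-2 (ll), so I-1 is Ll.
I-2 is white so carries L and passed l to II-2 (ll), so I-2 is Ll.
II-1 is a white offspring of I-1 (Ll) × I-2 (Ll), whose cross gives 1/4 LL : 1/2 Ll : 1/4 ll; conditioning on being white, II-1 is LL with probability 1/3, Ll with probability 2/3.
Summing over parental genotype combinations, P(offspring is black) = 2/3·1/2 = 1/3.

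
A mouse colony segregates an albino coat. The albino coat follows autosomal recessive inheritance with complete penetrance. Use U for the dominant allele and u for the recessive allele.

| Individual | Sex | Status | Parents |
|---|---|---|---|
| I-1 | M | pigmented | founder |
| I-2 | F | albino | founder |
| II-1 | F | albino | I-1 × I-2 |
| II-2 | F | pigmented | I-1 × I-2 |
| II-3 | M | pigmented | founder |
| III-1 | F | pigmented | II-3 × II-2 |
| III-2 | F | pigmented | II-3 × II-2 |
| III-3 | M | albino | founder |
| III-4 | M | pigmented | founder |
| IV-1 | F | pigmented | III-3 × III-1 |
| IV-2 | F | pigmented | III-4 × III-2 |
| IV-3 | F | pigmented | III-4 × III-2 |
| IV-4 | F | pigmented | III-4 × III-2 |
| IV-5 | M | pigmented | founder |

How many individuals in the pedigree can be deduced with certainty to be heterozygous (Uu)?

Obligate heterozygotes: I-1 is pigmented so carries U and passed u to II-1 (uu), so I-1 is Uu; II-2 is pigmented so carries U and received u from I-2 (uu), so II-2 is Uu; IV-1 is pigmented so carries U and received u from III-3 (uu), so IV-1 is Uu.
Every other individual is either homozygous by phenotype or has at least one consistent homozygous assignment, so the count is 3.

3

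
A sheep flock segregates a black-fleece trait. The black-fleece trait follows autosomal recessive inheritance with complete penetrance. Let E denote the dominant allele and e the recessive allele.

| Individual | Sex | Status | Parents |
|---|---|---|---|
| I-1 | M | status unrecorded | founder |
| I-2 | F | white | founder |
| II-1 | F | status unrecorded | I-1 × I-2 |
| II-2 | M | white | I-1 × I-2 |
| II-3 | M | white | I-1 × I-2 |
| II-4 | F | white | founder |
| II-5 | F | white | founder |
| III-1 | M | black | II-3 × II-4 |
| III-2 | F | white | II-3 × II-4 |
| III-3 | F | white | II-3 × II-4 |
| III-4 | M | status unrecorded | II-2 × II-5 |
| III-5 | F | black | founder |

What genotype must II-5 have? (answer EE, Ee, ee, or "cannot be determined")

cannot be determined

II-5's phenotype allows EE or Ee, and no parent or child forces a single allele at both positions; consistent genotype assignments exist with II-5 as EE or Ee.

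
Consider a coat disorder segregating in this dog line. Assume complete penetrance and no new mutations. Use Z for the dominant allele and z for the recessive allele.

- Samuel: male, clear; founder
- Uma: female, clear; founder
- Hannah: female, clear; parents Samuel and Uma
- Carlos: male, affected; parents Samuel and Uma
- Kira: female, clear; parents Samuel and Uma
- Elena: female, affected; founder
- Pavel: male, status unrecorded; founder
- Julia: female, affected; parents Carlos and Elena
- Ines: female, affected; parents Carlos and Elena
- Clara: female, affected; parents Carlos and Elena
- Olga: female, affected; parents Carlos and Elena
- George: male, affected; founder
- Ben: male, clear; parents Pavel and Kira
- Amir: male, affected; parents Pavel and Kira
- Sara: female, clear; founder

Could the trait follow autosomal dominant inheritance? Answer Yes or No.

Under autosomal dominant, Carlos (affected, male) cannot arise from Samuel (clear) × Uma (clear).

No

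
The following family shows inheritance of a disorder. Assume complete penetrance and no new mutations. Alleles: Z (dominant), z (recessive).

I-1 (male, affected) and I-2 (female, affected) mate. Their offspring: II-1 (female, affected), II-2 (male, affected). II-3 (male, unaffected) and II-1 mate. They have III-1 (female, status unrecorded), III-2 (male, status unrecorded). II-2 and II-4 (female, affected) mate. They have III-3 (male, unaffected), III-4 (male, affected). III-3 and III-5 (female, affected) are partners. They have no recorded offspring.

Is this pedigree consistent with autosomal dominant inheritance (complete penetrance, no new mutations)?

A consistent assignment under autosomal dominant exists: I-1 ZZ, I-2 Zz, II-1 ZZ, II-2 Zz, II-3 zz, II-4 Zz, III-1 Zz, III-2 Zz, III-3 zz, III-4 ZZ, III-5 ZZ.
In this assignment every recorded phenotype matches its genotype and every non-founder's genotype is obtainable from its parents' genotypes, so the pedigree is consistent.

Yes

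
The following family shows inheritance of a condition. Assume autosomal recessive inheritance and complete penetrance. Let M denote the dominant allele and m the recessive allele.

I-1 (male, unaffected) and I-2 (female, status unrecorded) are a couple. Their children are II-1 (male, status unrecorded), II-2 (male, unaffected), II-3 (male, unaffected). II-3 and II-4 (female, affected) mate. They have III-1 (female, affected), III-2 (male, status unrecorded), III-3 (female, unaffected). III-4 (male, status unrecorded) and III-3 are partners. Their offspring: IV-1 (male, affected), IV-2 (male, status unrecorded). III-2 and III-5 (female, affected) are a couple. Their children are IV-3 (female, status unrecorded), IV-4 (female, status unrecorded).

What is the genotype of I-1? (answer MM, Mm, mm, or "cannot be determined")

I-1's phenotype allows MM or Mm, and no parent or child forces a single allele at both positions; consistent genotype assignments exist with I-1 as MM or Mm.

cannot be determined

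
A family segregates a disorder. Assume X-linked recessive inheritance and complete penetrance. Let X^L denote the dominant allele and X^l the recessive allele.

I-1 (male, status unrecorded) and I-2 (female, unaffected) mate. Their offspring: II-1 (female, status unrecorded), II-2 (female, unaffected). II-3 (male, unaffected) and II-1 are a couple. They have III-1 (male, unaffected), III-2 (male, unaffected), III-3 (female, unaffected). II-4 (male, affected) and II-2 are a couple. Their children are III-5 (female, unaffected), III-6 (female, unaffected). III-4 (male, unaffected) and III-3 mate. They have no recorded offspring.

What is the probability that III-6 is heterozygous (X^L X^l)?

1

III-6 is unaffected so carries L and received l from II-4 (X^l Y), so III-6 is X^L X^l, giving P(X^L X^l) = 1.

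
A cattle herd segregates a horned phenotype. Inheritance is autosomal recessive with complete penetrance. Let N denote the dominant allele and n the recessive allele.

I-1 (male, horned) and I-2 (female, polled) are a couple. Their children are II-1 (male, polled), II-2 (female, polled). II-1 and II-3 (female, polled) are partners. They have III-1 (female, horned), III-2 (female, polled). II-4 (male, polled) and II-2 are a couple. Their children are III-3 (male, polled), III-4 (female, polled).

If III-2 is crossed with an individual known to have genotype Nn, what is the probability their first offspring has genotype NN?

1/3

II-1 is polled so carries N and received n from I-1 (nn), so II-1 is Nn.
II-3 is polled so carries N and passed n to III-1 (nn), so II-3 is Nn.
III-2 is a polled offspring of II-1 (Nn) × II-3 (Nn), whose cross gives 1/4 NN : 1/2 Nn : 1/4 nn; conditioning on being polled, III-2 is NN with probability 1/3, Nn with probability 2/3.
Summing over parental genotype combinations, P(offspring has genotype NN) = 1/3·1/2 + 2/3·1/4 = 1/3.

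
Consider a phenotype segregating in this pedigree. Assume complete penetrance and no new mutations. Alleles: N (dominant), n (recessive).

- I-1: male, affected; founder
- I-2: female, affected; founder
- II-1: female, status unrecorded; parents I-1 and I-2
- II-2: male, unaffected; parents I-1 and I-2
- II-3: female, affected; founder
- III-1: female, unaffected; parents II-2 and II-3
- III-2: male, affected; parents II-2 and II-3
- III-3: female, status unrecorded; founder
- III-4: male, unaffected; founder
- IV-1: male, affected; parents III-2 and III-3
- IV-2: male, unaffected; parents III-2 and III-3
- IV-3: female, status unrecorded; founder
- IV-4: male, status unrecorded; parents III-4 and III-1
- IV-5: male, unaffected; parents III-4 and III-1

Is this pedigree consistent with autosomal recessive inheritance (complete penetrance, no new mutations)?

No

Under autosomal recessive, II-2 (unaffected, male) cannot arise from I-1 (affected) × I-2 (affected).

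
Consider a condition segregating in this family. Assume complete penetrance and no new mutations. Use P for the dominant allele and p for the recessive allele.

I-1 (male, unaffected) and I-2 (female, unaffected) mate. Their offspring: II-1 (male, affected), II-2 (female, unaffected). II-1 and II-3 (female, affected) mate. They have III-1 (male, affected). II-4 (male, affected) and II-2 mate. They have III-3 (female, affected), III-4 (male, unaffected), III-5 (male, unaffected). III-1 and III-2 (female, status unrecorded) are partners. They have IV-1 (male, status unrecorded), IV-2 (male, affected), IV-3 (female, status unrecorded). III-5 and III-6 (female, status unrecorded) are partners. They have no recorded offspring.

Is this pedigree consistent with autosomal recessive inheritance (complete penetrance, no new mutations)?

Yes

A consistent assignment under autosomal recessive exists: I-1 Pp, I-2 Pp, II-1 pp, II-2 Pp, II-3 pp, II-4 pp, III-1 pp, III-2 Pp, III-3 pp, III-4 Pp, III-5 Pp, III-6 PP, IV-1 Pp, IV-2 pp, IV-3 Pp.
In this assignment every recorded phenotype matches its genotype and every non-founder's genotype is obtainable from its parents' genotypes, so the pedigree is consistent.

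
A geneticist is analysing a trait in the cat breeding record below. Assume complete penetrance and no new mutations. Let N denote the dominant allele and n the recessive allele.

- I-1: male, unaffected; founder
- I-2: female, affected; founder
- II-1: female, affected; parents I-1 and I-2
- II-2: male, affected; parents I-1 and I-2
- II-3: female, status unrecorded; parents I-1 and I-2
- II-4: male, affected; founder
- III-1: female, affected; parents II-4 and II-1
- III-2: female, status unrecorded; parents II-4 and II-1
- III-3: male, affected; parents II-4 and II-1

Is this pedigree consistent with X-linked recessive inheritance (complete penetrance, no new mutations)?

No

Under X-linked recessive, II-1 (affected, female) cannot arise from I-1 (unaffected) × I-2 (affected).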